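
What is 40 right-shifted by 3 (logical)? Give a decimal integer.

40 = 101000
shift right by 3 → 000101 = 5
(equivalently, floor(40 / 8))

5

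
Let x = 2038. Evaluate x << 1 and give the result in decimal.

4076

2038 = 011111110110
shift left by 1 → 111111101100 = 4076
(equivalently, 2038 × 2^1 = 2038 × 2)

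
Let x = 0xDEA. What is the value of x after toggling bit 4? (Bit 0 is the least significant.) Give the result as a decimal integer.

3578

x = 110111101010
bit 4 is currently 0; toggle it via x ^ (1 << 4) = x ^ 16
→ 110111111010 = 3578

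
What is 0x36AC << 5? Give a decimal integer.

447872

0x36AC = 0000011011010101100
shift left by 5 → 1101101010110000000 = 447872
(equivalently, 13996 × 2^5 = 13996 × 32)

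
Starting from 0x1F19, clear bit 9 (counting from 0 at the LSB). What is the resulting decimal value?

x = 1111100011001
bit 9 is currently 1; clear it via x & ~(1 << 9) = x & ~512
→ 1110100011001 = 7449

7449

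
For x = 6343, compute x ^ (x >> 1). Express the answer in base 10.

x = 1100011000111 = 6343
x>>1 = 0110001100011
XOR  = 1010010100100 = 5284
(x ^ (x >> 1) gives the standard binary-reflected Gray code of x.)

5284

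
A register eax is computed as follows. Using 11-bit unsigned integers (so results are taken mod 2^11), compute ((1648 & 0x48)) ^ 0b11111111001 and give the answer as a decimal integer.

1648 = 11001110000
0x48 = 00001001000
→ & → 00001000000 = 64
0b11111111001 = 11111111001
→ ^ → 11110111001 = 1977

1977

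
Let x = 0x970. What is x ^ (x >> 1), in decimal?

x = 100101110000 = 2416
x>>1 = 010010111000
XOR  = 110111001000 = 3528
(x ^ (x >> 1) gives the standard binary-reflected Gray code of x.)

3528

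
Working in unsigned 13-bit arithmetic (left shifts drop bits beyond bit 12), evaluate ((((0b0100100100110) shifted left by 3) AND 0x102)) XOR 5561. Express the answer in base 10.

0b0100100100110 = 0100100100110
→ shifted left by 3 (mod 2^13) → 0100100110000 = 2352
0x102 = 0000100000010
→ AND → 0000100000000 = 256
5561 = 1010110111001
→ XOR → 1010010111001 = 5305

5305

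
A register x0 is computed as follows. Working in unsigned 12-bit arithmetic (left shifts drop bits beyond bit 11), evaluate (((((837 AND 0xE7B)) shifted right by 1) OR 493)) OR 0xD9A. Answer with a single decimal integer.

3583

837 = 001101000101
0xE7B = 111001111011
→ AND → 001001000001 = 577
→ shifted right by 1 → 000100100000 = 288
493 = 000111101101
→ OR → 000111101101 = 493
0xD9A = 110110011010
→ OR → 110111111111 = 3583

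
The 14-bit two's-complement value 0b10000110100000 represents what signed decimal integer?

-7776

pattern = 10000110100000 (MSB is 1 ⇒ negative)
Invert: 01111001011111, add 1 → 01111001100000 = 7776, so the value is -7776.
(Equivalently: 8608 - 2^14 = 8608 - 16384 = -7776.)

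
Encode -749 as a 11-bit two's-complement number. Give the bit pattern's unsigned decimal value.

749 in 11 bits: 01011101101
Invert: 10100010010
Add 1:  10100010011 = 1299
(Check: 2^11 - 749 = 2048 - 749 = 1299.)

1299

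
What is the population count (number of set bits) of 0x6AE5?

9

0x6AE5 = 110101011100101
Count the 1s: 1 + 1 + 1 + 1 + 1 + 1 + 1 + 1 + 1 = 9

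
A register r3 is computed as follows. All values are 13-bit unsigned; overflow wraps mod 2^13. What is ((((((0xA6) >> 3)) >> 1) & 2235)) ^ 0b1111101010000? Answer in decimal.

0xA6 = 0000010100110
→ >> 3 → 0000000010100 = 20
→ >> 1 → 0000000001010 = 10
2235 = 0100010111011
→ & → 0000000001010 = 10
0b1111101010000 = 1111101010000
→ ^ → 1111101011010 = 8026

8026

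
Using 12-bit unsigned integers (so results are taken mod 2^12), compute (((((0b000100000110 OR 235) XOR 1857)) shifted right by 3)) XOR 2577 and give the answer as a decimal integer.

2756

0b000100000110 = 000100000110
235 = 000011101011
→ OR → 000111101111 = 495
1857 = 011101000001
→ XOR → 011010101110 = 1710
→ shifted right by 3 → 000011010101 = 213
2577 = 101000010001
→ XOR → 101011000100 = 2756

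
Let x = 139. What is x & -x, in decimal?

1

x = 10001011 = 139
-x (two's complement) = …01110101
AND   = 00000001 = 1
(x & -x isolates the lowest set bit of x.)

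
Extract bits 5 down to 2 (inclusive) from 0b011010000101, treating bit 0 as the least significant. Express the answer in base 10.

v = 011010000101
Shift right by 2: 0110100001
Mask low 4 bits: 0001 = 1

1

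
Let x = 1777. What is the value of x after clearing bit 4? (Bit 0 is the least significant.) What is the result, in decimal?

x = 11011110001
bit 4 is currently 1; clear it via x & ~(1 << 4) = x & ~16
→ 11011100001 = 1761

1761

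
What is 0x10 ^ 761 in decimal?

745

0x10 = 0000010000
761 = 1011111001
XOR → 1011101001 = 745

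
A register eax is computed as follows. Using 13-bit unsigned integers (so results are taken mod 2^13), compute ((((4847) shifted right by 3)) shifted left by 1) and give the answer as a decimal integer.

4847 = 1001011101111
→ shifted right by 3 → 0001001011101 = 605
→ shifted left by 1 (mod 2^13) → 0010010111010 = 1210

1210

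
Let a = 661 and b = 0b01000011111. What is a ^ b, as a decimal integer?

661 = 1010010101
b = 1000011111
XOR → 0010001010 = 138

138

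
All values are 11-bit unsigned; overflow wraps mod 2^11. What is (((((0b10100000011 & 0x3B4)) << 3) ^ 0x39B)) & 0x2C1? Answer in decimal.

641

0b10100000011 = 10100000011
0x3B4 = 01110110100
→ & → 00100000000 = 256
→ << 3 (mod 2^11) → 00000000000 = 0
0x39B = 01110011011
→ ^ → 01110011011 = 923
0x2C1 = 01011000001
→ & → 01010000001 = 641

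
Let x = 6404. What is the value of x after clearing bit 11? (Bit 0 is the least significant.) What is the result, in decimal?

x = 01100100000100
bit 11 is currently 1; clear it via x & ~(1 << 11) = x & ~2048
→ 01000100000100 = 4356

4356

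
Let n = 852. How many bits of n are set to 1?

852 = 1101010100
Count the 1s: 1 + 1 + 1 + 1 + 1 = 5

5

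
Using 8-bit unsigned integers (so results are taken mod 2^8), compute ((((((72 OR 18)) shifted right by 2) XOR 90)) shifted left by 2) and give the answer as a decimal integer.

48

72 = 01001000
18 = 00010010
→ OR → 01011010 = 90
→ shifted right by 2 → 00010110 = 22
90 = 01011010
→ XOR → 01001100 = 76
→ shifted left by 2 (mod 2^8) → 00110000 = 48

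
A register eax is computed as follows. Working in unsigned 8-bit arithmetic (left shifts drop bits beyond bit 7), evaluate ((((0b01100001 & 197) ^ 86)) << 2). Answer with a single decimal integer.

0b01100001 = 01100001
197 = 11000101
→ & → 01000001 = 65
86 = 01010110
→ ^ → 00010111 = 23
→ << 2 (mod 2^8) → 01011100 = 92

92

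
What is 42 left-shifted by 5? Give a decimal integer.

42 = 00000101010
shift left by 5 → 10101000000 = 1344
(equivalently, 42 × 2^5 = 42 × 32)

1344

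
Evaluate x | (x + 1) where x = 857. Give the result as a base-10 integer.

859

x = 1101011001 = 857
x + 1 = 1101011010
OR    = 1101011011 = 859
(x | (x + 1) sets the lowest cleared bit.)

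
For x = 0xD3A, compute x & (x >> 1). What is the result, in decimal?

x = 110100111010 = 3386
x>>1 = 011010011101
AND  = 010000011000 = 1048
(x & (x >> 1) has a 1 wherever x has two consecutive 1 bits.)

1048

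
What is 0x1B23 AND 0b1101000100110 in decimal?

6690

0x1B23 = 1101100100011
b = 1101000100110
AND → 1101000100010 = 6690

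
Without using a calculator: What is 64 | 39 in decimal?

64 = 1000000
39 = 0100111
 OR → 1100111 = 103

103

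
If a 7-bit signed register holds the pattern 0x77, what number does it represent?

-9

pattern = 1110111 (MSB is 1 ⇒ negative)
Invert: 0001000, add 1 → 0001001 = 9, so the value is -9.
(Equivalently: 119 - 2^7 = 119 - 128 = -9.)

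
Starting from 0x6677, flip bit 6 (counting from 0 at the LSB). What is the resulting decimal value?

26167

x = 0110011001110111
bit 6 is currently 1; toggle it via x ^ (1 << 6) = x ^ 64
→ 0110011000110111 = 26167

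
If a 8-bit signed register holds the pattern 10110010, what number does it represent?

pattern = 10110010 (MSB is 1 ⇒ negative)
Invert: 01001101, add 1 → 01001110 = 78, so the value is -78.
(Equivalently: 178 - 2^8 = 178 - 256 = -78.)

-78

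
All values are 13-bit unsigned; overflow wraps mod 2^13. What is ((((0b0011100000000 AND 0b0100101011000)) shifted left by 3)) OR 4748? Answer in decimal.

0b0011100000000 = 0011100000000
0b0100101011000 = 0100101011000
→ AND → 0000100000000 = 256
→ shifted left by 3 (mod 2^13) → 0100000000000 = 2048
4748 = 1001010001100
→ OR → 1101010001100 = 6796

6796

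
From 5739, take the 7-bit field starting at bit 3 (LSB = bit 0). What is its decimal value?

77

v = 1011001101011
Shift right by 3: 1011001101
Mask low 7 bits: 1001101 = 77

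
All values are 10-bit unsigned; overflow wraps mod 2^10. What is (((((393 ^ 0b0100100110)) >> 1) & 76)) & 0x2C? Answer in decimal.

4

393 = 0110001001
0b0100100110 = 0100100110
→ ^ → 0010101111 = 175
→ >> 1 → 0001010111 = 87
76 = 0001001100
→ & → 0001000100 = 68
0x2C = 0000101100
→ & → 0000000100 = 4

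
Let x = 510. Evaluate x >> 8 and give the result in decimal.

1

510 = 111111110
shift right by 8 → 000000001 = 1
(equivalently, floor(510 / 256))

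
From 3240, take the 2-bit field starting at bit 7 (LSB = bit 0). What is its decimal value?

v = 110010101000
Shift right by 7: 11001
Mask low 2 bits: 01 = 1

1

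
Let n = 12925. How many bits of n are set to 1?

12925 = 11001001111101
Count the 1s: 1 + 1 + 1 + 1 + 1 + 1 + 1 + 1 + 1 = 9

9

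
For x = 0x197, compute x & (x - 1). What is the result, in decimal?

406

x = 110010111 = 407
x - 1 = 110010110
AND   = 110010110 = 406
(x & (x - 1) clears the lowest set bit of x.)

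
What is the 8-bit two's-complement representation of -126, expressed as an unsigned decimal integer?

126 in 8 bits: 01111110
Invert: 10000001
Add 1:  10000010 = 130
(Check: 2^8 - 126 = 256 - 126 = 130.)

130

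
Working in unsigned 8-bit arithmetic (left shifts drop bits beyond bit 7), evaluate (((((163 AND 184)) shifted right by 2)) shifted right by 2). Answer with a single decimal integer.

163 = 10100011
184 = 10111000
→ AND → 10100000 = 160
→ shifted right by 2 → 00101000 = 40
→ shifted right by 2 → 00001010 = 10

10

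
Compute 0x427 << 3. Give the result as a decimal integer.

0x427 = 00010000100111
shift left by 3 → 10000100111000 = 8504
(equivalently, 1063 × 2^3 = 1063 × 8)

8504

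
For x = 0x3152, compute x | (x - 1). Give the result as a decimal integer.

12627

x = 11000101010010 = 12626
x - 1 = 11000101010001
OR    = 11000101010011 = 12627
(x | (x - 1) sets all bits below the lowest set bit.)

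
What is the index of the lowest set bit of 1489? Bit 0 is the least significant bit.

1489 = 10111010001
Trailing zeros: 0, so the lowest set bit is bit 0 (value 1).

0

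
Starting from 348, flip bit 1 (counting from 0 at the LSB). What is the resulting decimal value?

350

x = 0101011100
bit 1 is currently 0; toggle it via x ^ (1 << 1) = x ^ 2
→ 0101011110 = 350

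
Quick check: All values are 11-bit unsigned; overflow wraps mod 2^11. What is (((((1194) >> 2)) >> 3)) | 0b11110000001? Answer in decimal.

1957

1194 = 10010101010
→ >> 2 → 00100101010 = 298
→ >> 3 → 00000100101 = 37
0b11110000001 = 11110000001
→ | → 11110100101 = 1957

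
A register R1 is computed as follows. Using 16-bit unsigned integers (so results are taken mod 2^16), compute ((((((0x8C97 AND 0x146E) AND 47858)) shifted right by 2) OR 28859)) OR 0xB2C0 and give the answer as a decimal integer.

62203

0x8C97 = 1000110010010111
0x146E = 0001010001101110
→ AND → 0000010000000110 = 1030
47858 = 1011101011110010
→ AND → 0000000000000010 = 2
→ shifted right by 2 → 0000000000000000 = 0
28859 = 0111000010111011
→ OR → 0111000010111011 = 28859
0xB2C0 = 1011001011000000
→ OR → 1111001011111011 = 62203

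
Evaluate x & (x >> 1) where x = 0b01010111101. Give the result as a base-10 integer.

28

x = 1010111101 = 701
x>>1 = 0101011110
AND  = 0000011100 = 28
(x & (x >> 1) has a 1 wherever x has two consecutive 1 bits.)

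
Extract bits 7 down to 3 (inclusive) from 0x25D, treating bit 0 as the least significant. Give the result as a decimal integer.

11

v = 1001011101
Shift right by 3: 1001011
Mask low 5 bits: 01011 = 11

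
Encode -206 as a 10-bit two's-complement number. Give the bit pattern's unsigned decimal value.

818

206 in 10 bits: 0011001110
Invert: 1100110001
Add 1:  1100110010 = 818
(Check: 2^10 - 206 = 1024 - 206 = 818.)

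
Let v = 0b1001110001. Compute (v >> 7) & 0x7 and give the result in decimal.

v = 1001110001
Shift right by 7: 100
Mask low 3 bits: 100 = 4

4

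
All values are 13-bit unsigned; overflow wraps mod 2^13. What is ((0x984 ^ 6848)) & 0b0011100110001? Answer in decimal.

0x984 = 0100110000100
6848 = 1101011000000
→ ^ → 1001101000100 = 4932
0b0011100110001 = 0011100110001
→ & → 0001100000000 = 768

768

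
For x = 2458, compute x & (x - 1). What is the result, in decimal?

x = 100110011010 = 2458
x - 1 = 100110011001
AND   = 100110011000 = 2456
(x & (x - 1) clears the lowest set bit of x.)

2456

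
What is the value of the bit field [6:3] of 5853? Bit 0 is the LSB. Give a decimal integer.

v = 1011011011101
Shift right by 3: 1011011011
Mask low 4 bits: 1011 = 11

11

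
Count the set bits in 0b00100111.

n = 100111
Count the 1s: 1 + 1 + 1 + 1 = 4

4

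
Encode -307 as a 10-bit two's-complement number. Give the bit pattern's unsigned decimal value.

307 in 10 bits: 0100110011
Invert: 1011001100
Add 1:  1011001101 = 717
(Check: 2^10 - 307 = 1024 - 307 = 717.)

717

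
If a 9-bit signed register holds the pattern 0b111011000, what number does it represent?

pattern = 111011000 (MSB is 1 ⇒ negative)
Invert: 000100111, add 1 → 000101000 = 40, so the value is -40.
(Equivalently: 472 - 2^9 = 472 - 512 = -40.)

-40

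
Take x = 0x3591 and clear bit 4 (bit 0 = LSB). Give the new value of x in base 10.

x = 0011010110010001
bit 4 is currently 1; clear it via x & ~(1 << 4) = x & ~16
→ 0011010110000001 = 13697

13697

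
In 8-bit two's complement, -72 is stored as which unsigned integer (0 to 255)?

72 in 8 bits: 01001000
Invert: 10110111
Add 1:  10111000 = 184
(Check: 2^8 - 72 = 256 - 72 = 184.)

184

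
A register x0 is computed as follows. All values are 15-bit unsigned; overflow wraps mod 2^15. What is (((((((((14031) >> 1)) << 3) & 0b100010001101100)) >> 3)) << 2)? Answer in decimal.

14031 = 011011011001111
→ >> 1 → 001101101100111 = 7015
→ << 3 (mod 2^15) → 101101100111000 = 23352
0b100010001101100 = 100010001101100
→ & → 100000000101000 = 16424
→ >> 3 → 000100000000101 = 2053
→ << 2 (mod 2^15) → 010000000010100 = 8212

8212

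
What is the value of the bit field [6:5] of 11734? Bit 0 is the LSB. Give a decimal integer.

v = 10110111010110
Shift right by 5: 101101110
Mask low 2 bits: 10 = 2

2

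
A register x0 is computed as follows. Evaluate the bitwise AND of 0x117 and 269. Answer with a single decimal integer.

261

0x117 = 100010111
269 = 100001101
AND → 100000101 = 261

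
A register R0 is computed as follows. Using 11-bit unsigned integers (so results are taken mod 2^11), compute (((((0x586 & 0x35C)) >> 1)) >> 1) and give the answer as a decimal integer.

65

0x586 = 10110000110
0x35C = 01101011100
→ & → 00100000100 = 260
→ >> 1 → 00010000010 = 130
→ >> 1 → 00001000001 = 65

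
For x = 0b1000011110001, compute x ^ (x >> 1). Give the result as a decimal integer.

x = 1000011110001 = 4337
x>>1 = 0100001111000
XOR  = 1100010001001 = 6281
(x ^ (x >> 1) gives the standard binary-reflected Gray code of x.)

6281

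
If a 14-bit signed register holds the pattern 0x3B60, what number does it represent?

-1184

pattern = 11101101100000 (MSB is 1 ⇒ negative)
Invert: 00010010011111, add 1 → 00010010100000 = 1184, so the value is -1184.
(Equivalently: 15200 - 2^14 = 15200 - 16384 = -1184.)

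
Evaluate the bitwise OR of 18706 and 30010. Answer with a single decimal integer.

32058

18706 = 100100100010010
30010 = 111010100111010
 OR → 111110100111010 = 32058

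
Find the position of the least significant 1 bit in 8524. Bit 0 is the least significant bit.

2

8524 = 10000101001100
Trailing zeros: 2, so the lowest set bit is bit 2 (value 4).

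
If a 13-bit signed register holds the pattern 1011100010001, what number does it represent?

pattern = 1011100010001 (MSB is 1 ⇒ negative)
Invert: 0100011101110, add 1 → 0100011101111 = 2287, so the value is -2287.
(Equivalently: 5905 - 2^13 = 5905 - 8192 = -2287.)

-2287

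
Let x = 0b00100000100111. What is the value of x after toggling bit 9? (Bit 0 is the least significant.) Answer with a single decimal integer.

x = 00100000100111
bit 9 is currently 0; toggle it via x ^ (1 << 9) = x ^ 512
→ 00101000100111 = 2599

2599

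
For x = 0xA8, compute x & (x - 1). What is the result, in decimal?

160

x = 10101000 = 168
x - 1 = 10100111
AND   = 10100000 = 160
(x & (x - 1) clears the lowest set bit of x.)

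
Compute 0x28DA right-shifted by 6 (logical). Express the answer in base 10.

0x28DA = 10100011011010
shift right by 6 → 00000010100011 = 163
(equivalently, floor(10458 / 64))

163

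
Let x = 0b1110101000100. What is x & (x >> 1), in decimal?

3072

x = 1110101000100 = 7492
x>>1 = 0111010100010
AND  = 0110000000000 = 3072
(x & (x >> 1) has a 1 wherever x has two consecutive 1 bits.)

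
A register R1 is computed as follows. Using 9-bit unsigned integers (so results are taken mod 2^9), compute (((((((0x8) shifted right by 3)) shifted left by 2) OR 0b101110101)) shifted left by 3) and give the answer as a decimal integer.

0x8 = 000001000
→ shifted right by 3 → 000000001 = 1
→ shifted left by 2 (mod 2^9) → 000000100 = 4
0b101110101 = 101110101
→ OR → 101110101 = 373
→ shifted left by 3 (mod 2^9) → 110101000 = 424

424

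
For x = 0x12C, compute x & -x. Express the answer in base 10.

x = 100101100 = 300
-x (two's complement) = …011010100
AND   = 000000100 = 4
(x & -x isolates the lowest set bit of x.)

4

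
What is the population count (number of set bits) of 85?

4

85 = 1010101
Count the 1s: 1 + 1 + 1 + 1 = 4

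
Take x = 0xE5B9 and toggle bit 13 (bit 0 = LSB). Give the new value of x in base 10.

x = 1110010110111001
bit 13 is currently 1; toggle it via x ^ (1 << 13) = x ^ 8192
→ 1100010110111001 = 50617

50617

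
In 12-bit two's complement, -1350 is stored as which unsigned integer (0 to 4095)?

1350 in 12 bits: 010101000110
Invert: 101010111001
Add 1:  101010111010 = 2746
(Check: 2^12 - 1350 = 4096 - 1350 = 2746.)

2746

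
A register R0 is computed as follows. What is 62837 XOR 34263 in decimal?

28834

62837 = 1111010101110101
34263 = 1000010111010111
XOR → 0111000010100010 = 28834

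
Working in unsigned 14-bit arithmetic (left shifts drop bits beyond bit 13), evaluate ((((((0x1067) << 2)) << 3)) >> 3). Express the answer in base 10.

0x1067 = 01000001100111
→ << 2 (mod 2^14) → 00000110011100 = 412
→ << 3 (mod 2^14) → 00110011100000 = 3296
→ >> 3 → 00000110011100 = 412

412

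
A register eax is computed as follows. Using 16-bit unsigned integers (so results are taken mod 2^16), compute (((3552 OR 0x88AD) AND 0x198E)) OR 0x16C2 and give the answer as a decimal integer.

3552 = 0000110111100000
0x88AD = 1000100010101101
→ OR → 1000110111101101 = 36333
0x198E = 0001100110001110
→ AND → 0000100110001100 = 2444
0x16C2 = 0001011011000010
→ OR → 0001111111001110 = 8142

8142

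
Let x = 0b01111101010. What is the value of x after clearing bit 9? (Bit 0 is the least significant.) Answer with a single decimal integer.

x = 01111101010
bit 9 is currently 1; clear it via x & ~(1 << 9) = x & ~512
→ 00111101010 = 490

490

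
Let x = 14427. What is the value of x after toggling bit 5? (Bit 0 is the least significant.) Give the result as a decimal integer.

x = 11100001011011
bit 5 is currently 0; toggle it via x ^ (1 << 5) = x ^ 32
→ 11100001111011 = 14459

14459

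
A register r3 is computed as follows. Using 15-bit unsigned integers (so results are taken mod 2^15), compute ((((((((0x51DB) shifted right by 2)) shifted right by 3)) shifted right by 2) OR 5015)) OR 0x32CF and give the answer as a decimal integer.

0x51DB = 101000111011011
→ shifted right by 2 → 001010001110110 = 5238
→ shifted right by 3 → 000001010001110 = 654
→ shifted right by 2 → 000000010100011 = 163
5015 = 001001110010111
→ OR → 001001110110111 = 5047
0x32CF = 011001011001111
→ OR → 011001111111111 = 13311

13311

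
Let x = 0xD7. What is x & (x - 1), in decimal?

x = 11010111 = 215
x - 1 = 11010110
AND   = 11010110 = 214
(x & (x - 1) clears the lowest set bit of x.)

214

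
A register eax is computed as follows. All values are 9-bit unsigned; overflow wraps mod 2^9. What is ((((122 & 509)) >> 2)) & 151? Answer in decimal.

22

122 = 001111010
509 = 111111101
→ & → 001111000 = 120
→ >> 2 → 000011110 = 30
151 = 010010111
→ & → 000010110 = 22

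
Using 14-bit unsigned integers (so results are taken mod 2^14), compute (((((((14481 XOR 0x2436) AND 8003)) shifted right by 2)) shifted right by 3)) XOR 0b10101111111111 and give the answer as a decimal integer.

14481 = 11100010010001
0x2436 = 10010000110110
→ XOR → 01110010100111 = 7335
8003 = 01111101000011
→ AND → 01110000000011 = 7171
→ shifted right by 2 → 00011100000000 = 1792
→ shifted right by 3 → 00000011100000 = 224
0b10101111111111 = 10101111111111
→ XOR → 10101100011111 = 11039

11039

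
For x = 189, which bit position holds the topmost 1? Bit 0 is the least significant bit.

7

189 = 10111101
The topmost 1 is at position 7 (since 2^7 = 128 ≤ 189 < 256).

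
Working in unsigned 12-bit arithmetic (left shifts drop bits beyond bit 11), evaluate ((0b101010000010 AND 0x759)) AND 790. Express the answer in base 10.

512

0b101010000010 = 101010000010
0x759 = 011101011001
→ AND → 001000000000 = 512
790 = 001100010110
→ AND → 001000000000 = 512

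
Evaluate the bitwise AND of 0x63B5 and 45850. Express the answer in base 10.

0x63B5 = 0110001110110101
45850 = 1011001100011010
AND → 0010001100010000 = 8976

8976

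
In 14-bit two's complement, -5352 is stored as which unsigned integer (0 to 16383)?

11032

5352 in 14 bits: 01010011101000
Invert: 10101100010111
Add 1:  10101100011000 = 11032
(Check: 2^14 - 5352 = 16384 - 5352 = 11032.)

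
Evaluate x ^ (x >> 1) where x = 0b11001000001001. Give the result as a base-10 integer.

x = 11001000001001 = 12809
x>>1 = 01100100000100
XOR  = 10101100001101 = 11021
(x ^ (x >> 1) gives the standard binary-reflected Gray code of x.)

11021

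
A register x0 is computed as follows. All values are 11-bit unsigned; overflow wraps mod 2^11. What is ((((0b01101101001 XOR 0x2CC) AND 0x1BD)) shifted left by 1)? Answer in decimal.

0b01101101001 = 01101101001
0x2CC = 01011001100
→ XOR → 00110100101 = 421
0x1BD = 00110111101
→ AND → 00110100101 = 421
→ shifted left by 1 (mod 2^11) → 01101001010 = 842

842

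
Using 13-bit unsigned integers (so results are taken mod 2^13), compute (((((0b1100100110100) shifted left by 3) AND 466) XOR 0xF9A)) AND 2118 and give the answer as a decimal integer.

2050

0b1100100110100 = 1100100110100
→ shifted left by 3 (mod 2^13) → 0100110100000 = 2464
466 = 0000111010010
→ AND → 0000110000000 = 384
0xF9A = 0111110011010
→ XOR → 0111000011010 = 3610
2118 = 0100001000110
→ AND → 0100000000010 = 2050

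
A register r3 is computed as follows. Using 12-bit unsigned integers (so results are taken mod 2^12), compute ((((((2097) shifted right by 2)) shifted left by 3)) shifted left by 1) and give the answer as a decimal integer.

2097 = 100000110001
→ shifted right by 2 → 001000001100 = 524
→ shifted left by 3 (mod 2^12) → 000001100000 = 96
→ shifted left by 1 (mod 2^12) → 000011000000 = 192

192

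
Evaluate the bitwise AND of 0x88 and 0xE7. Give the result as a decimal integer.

128

0x88 = 10001000
0xE7 = 11100111
AND → 10000000 = 128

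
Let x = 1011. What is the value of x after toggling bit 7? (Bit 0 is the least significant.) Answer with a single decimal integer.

883

x = 1111110011
bit 7 is currently 1; toggle it via x ^ (1 << 7) = x ^ 128
→ 1101110011 = 883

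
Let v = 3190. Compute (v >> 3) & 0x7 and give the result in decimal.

v = 110001110110
Shift right by 3: 110001110
Mask low 3 bits: 110 = 6

6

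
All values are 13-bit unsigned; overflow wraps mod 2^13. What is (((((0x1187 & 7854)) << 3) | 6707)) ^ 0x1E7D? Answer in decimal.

78

0x1187 = 1000110000111
7854 = 1111010101110
→ & → 1000010000110 = 4230
→ << 3 (mod 2^13) → 0010000110000 = 1072
6707 = 1101000110011
→ | → 1111000110011 = 7731
0x1E7D = 1111001111101
→ ^ → 0000001001110 = 78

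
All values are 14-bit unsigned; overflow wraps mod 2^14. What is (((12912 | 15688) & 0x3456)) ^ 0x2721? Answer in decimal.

4977

12912 = 11001001110000
15688 = 11110101001000
→ | → 11111101111000 = 16248
0x3456 = 11010001010110
→ & → 11010001010000 = 13392
0x2721 = 10011100100001
→ ^ → 01001101110001 = 4977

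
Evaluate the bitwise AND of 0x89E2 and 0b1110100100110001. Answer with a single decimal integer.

0x89E2 = 1000100111100010
b = 1110100100110001
AND → 1000100100100000 = 35104

35104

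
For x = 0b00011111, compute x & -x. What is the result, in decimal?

x = 11111 = 31
-x (two's complement) = …00001
AND   = 00001 = 1
(x & -x isolates the lowest set bit of x.)

1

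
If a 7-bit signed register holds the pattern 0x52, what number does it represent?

-46

pattern = 1010010 (MSB is 1 ⇒ negative)
Invert: 0101101, add 1 → 0101110 = 46, so the value is -46.
(Equivalently: 82 - 2^7 = 82 - 128 = -46.)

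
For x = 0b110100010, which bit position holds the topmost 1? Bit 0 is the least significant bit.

8

0b110100010 = 110100010
The topmost 1 is at position 8 (since 2^8 = 256 ≤ 418 < 512).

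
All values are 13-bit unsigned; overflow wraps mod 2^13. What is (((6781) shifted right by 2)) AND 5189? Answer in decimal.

6781 = 1101001111101
→ shifted right by 2 → 0011010011111 = 1695
5189 = 1010001000101
→ AND → 0010000000101 = 1029

1029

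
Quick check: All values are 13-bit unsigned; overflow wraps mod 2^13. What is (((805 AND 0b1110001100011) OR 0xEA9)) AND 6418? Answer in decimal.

2048

805 = 0001100100101
0b1110001100011 = 1110001100011
→ AND → 0000000100001 = 33
0xEA9 = 0111010101001
→ OR → 0111010101001 = 3753
6418 = 1100100010010
→ AND → 0100000000000 = 2048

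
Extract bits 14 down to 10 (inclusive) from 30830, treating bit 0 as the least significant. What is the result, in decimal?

30

v = 111100001101110
Shift right by 10: 11110
Mask low 5 bits: 11110 = 30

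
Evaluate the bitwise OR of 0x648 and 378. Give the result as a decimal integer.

1914

0x648 = 11001001000
378 = 00101111010
 OR → 11101111010 = 1914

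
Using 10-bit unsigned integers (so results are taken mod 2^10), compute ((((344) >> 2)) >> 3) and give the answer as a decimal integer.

344 = 0101011000
→ >> 2 → 0001010110 = 86
→ >> 3 → 0000001010 = 10

10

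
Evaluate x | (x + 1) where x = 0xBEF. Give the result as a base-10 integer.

3071

x = 101111101111 = 3055
x + 1 = 101111110000
OR    = 101111111111 = 3071
(x | (x + 1) sets the lowest cleared bit.)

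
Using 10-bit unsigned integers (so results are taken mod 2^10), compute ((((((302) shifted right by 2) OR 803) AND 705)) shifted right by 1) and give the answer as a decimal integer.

288

302 = 0100101110
→ shifted right by 2 → 0001001011 = 75
803 = 1100100011
→ OR → 1101101011 = 875
705 = 1011000001
→ AND → 1001000001 = 577
→ shifted right by 1 → 0100100000 = 288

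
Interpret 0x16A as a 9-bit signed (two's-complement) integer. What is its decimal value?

pattern = 101101010 (MSB is 1 ⇒ negative)
Invert: 010010101, add 1 → 010010110 = 150, so the value is -150.
(Equivalently: 362 - 2^9 = 362 - 512 = -150.)

-150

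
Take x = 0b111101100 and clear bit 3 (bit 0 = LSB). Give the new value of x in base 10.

484

x = 111101100
bit 3 is currently 1; clear it via x & ~(1 << 3) = x & ~8
→ 111100100 = 484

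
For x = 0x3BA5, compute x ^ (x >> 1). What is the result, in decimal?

9847

x = 11101110100101 = 15269
x>>1 = 01110111010010
XOR  = 10011001110111 = 9847
(x ^ (x >> 1) gives the standard binary-reflected Gray code of x.)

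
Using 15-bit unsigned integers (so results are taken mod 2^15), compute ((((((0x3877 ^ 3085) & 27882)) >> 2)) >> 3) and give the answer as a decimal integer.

291

0x3877 = 011100001110111
3085 = 000110000001101
→ ^ → 011010001111010 = 13434
27882 = 110110011101010
→ & → 010010001101010 = 9322
→ >> 2 → 000100100011010 = 2330
→ >> 3 → 000000100100011 = 291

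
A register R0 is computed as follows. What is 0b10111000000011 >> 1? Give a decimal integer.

5889

x = 10111000000011
shift right by 1 → 01011100000001 = 5889
(equivalently, floor(11779 / 2))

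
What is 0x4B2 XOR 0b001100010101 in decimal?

0x4B2 = 10010110010
b = 01100010101
XOR → 11110100111 = 1959

1959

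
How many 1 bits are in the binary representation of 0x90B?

0x90B = 100100001011
Count the 1s: 1 + 1 + 1 + 1 + 1 = 5

5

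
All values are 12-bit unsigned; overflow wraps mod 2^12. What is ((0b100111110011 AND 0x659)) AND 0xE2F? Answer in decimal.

1

0b100111110011 = 100111110011
0x659 = 011001011001
→ AND → 000001010001 = 81
0xE2F = 111000101111
→ AND → 000000000001 = 1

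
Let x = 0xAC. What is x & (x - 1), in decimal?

x = 10101100 = 172
x - 1 = 10101011
AND   = 10101000 = 168
(x & (x - 1) clears the lowest set bit of x.)

168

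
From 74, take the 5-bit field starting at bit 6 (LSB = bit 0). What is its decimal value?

v = 0000001001010
Shift right by 6: 0000001
Mask low 5 bits: 00001 = 1

1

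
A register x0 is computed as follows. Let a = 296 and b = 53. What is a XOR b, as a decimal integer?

296 = 100101000
53 = 000110101
XOR → 100011101 = 285

285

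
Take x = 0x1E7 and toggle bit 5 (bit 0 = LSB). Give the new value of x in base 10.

455

x = 0000111100111
bit 5 is currently 1; toggle it via x ^ (1 << 5) = x ^ 32
→ 0000111000111 = 455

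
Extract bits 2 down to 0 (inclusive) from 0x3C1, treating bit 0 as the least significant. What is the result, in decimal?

1

v = 1111000001
Shift right by 0: 1111000001
Mask low 3 bits: 001 = 1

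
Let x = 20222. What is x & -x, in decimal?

x = 100111011111110 = 20222
-x (two's complement) = …011000100000010
AND   = 000000000000010 = 2
(x & -x isolates the lowest set bit of x.)

2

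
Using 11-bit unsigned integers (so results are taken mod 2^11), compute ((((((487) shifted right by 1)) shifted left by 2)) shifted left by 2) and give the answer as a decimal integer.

1840

487 = 00111100111
→ shifted right by 1 → 00011110011 = 243
→ shifted left by 2 (mod 2^11) → 01111001100 = 972
→ shifted left by 2 (mod 2^11) → 11100110000 = 1840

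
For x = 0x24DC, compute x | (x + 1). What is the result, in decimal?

x = 10010011011100 = 9436
x + 1 = 10010011011101
OR    = 10010011011101 = 9437
(x | (x + 1) sets the lowest cleared bit.)

9437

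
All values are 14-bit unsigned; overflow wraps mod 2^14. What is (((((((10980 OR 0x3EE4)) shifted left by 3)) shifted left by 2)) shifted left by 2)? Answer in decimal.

12800

10980 = 10101011100100
0x3EE4 = 11111011100100
→ OR → 11111011100100 = 16100
→ shifted left by 3 (mod 2^14) → 11011100100000 = 14112
→ shifted left by 2 (mod 2^14) → 01110010000000 = 7296
→ shifted left by 2 (mod 2^14) → 11001000000000 = 12800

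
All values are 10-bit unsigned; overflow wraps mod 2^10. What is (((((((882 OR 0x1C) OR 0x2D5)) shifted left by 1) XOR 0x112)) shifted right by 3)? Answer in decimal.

882 = 1101110010
0x1C = 0000011100
→ OR → 1101111110 = 894
0x2D5 = 1011010101
→ OR → 1111111111 = 1023
→ shifted left by 1 (mod 2^10) → 1111111110 = 1022
0x112 = 0100010010
→ XOR → 1011101100 = 748
→ shifted right by 3 → 0001011101 = 93

93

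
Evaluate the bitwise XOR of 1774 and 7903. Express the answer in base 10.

1774 = 0011011101110
7903 = 1111011011111
XOR → 1100000110001 = 6193

6193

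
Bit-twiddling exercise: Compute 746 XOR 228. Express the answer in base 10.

746 = 1011101010
228 = 0011100100
XOR → 1000001110 = 526

526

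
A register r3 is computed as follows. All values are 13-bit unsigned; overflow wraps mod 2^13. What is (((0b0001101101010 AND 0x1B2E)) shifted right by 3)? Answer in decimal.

101

0b0001101101010 = 0001101101010
0x1B2E = 1101100101110
→ AND → 0001100101010 = 810
→ shifted right by 3 → 0000001100101 = 101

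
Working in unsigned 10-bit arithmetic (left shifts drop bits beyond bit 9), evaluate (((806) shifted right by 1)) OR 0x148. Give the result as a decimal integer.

475

806 = 1100100110
→ shifted right by 1 → 0110010011 = 403
0x148 = 0101001000
→ OR → 0111011011 = 475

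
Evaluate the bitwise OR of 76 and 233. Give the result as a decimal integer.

76 = 01001100
233 = 11101001
 OR → 11101101 = 237

237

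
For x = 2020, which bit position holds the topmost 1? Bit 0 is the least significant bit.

10

2020 = 11111100100
The topmost 1 is at position 10 (since 2^10 = 1024 ≤ 2020 < 2048).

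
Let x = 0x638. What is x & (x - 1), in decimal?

x = 11000111000 = 1592
x - 1 = 11000110111
AND   = 11000110000 = 1584
(x & (x - 1) clears the lowest set bit of x.)

1584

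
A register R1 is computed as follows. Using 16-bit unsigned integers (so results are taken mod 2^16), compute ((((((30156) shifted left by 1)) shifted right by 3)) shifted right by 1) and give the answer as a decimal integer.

3769

30156 = 0111010111001100
→ shifted left by 1 (mod 2^16) → 1110101110011000 = 60312
→ shifted right by 3 → 0001110101110011 = 7539
→ shifted right by 1 → 0000111010111001 = 3769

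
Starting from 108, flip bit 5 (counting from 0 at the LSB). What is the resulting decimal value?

76

x = 001101100
bit 5 is currently 1; toggle it via x ^ (1 << 5) = x ^ 32
→ 001001100 = 76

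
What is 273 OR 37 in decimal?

309

273 = 100010001
37 = 000100101
 OR → 100110101 = 309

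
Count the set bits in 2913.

6

2913 = 101101100001
Count the 1s: 1 + 1 + 1 + 1 + 1 + 1 = 6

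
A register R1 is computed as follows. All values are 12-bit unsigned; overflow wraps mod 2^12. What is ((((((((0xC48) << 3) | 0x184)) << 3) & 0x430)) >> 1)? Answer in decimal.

528

0xC48 = 110001001000
→ << 3 (mod 2^12) → 001001000000 = 576
0x184 = 000110000100
→ | → 001111000100 = 964
→ << 3 (mod 2^12) → 111000100000 = 3616
0x430 = 010000110000
→ & → 010000100000 = 1056
→ >> 1 → 001000010000 = 528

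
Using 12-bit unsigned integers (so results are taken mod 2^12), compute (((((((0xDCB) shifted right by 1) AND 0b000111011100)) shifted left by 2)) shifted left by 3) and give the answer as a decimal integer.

0xDCB = 110111001011
→ shifted right by 1 → 011011100101 = 1765
0b000111011100 = 000111011100
→ AND → 000011000100 = 196
→ shifted left by 2 (mod 2^12) → 001100010000 = 784
→ shifted left by 3 (mod 2^12) → 100010000000 = 2176

2176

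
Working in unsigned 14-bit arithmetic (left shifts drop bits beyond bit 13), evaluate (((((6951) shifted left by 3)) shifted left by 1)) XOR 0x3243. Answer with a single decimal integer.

6951 = 01101100100111
→ shifted left by 3 (mod 2^14) → 01100100111000 = 6456
→ shifted left by 1 (mod 2^14) → 11001001110000 = 12912
0x3243 = 11001001000011
→ XOR → 00000000110011 = 51

51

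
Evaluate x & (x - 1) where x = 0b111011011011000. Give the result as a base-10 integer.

30416

x = 111011011011000 = 30424
x - 1 = 111011011010111
AND   = 111011011010000 = 30416
(x & (x - 1) clears the lowest set bit of x.)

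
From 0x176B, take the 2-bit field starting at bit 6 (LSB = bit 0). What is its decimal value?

1

v = 1011101101011
Shift right by 6: 1011101
Mask low 2 bits: 01 = 1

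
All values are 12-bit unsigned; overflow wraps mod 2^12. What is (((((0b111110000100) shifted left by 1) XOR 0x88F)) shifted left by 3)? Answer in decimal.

0b111110000100 = 111110000100
→ shifted left by 1 (mod 2^12) → 111100001000 = 3848
0x88F = 100010001111
→ XOR → 011110000111 = 1927
→ shifted left by 3 (mod 2^12) → 110000111000 = 3128

3128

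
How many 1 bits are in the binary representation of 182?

182 = 10110110
Count the 1s: 1 + 1 + 1 + 1 + 1 = 5

5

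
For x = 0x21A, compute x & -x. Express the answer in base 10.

x = 1000011010 = 538
-x (two's complement) = …0111100110
AND   = 0000000010 = 2
(x & -x isolates the lowest set bit of x.)

2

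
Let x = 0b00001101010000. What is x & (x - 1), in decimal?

832

x = 1101010000 = 848
x - 1 = 1101001111
AND   = 1101000000 = 832
(x & (x - 1) clears the lowest set bit of x.)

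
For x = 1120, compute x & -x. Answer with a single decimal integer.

32

x = 10001100000 = 1120
-x (two's complement) = …01110100000
AND   = 00000100000 = 32
(x & -x isolates the lowest set bit of x.)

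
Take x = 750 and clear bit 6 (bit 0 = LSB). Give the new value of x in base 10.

x = 01011101110
bit 6 is currently 1; clear it via x & ~(1 << 6) = x & ~64
→ 01010101110 = 686

686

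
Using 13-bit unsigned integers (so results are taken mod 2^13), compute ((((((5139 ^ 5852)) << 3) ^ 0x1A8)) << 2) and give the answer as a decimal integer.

5139 = 1010000010011
5852 = 1011011011100
→ ^ → 0001011001111 = 719
→ << 3 (mod 2^13) → 1011001111000 = 5752
0x1A8 = 0000110101000
→ ^ → 1011111010000 = 6096
→ << 2 (mod 2^13) → 1111101000000 = 8000

8000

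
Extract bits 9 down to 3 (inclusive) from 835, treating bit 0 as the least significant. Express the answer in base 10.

v = 01101000011
Shift right by 3: 01101000
Mask low 7 bits: 1101000 = 104

104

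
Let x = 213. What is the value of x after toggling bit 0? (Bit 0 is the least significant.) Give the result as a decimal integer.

212

x = 011010101
bit 0 is currently 1; toggle it via x ^ (1 << 0) = x ^ 1
→ 011010100 = 212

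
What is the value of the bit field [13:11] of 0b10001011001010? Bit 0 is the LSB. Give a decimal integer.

v = 10001011001010
Shift right by 11: 100
Mask low 3 bits: 100 = 4

4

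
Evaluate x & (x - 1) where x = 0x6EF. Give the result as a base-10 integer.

x = 11011101111 = 1775
x - 1 = 11011101110
AND   = 11011101110 = 1774
(x & (x - 1) clears the lowest set bit of x.)

1774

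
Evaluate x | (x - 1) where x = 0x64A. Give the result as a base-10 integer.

x = 11001001010 = 1610
x - 1 = 11001001001
OR    = 11001001011 = 1611
(x | (x - 1) sets all bits below the lowest set bit.)

1611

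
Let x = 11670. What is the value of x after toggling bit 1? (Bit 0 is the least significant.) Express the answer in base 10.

11668

x = 10110110010110
bit 1 is currently 1; toggle it via x ^ (1 << 1) = x ^ 2
→ 10110110010100 = 11668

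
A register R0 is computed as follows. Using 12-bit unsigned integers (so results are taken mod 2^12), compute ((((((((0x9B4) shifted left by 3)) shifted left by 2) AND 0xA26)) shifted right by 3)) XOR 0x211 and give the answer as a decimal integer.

593

0x9B4 = 100110110100
→ shifted left by 3 (mod 2^12) → 110110100000 = 3488
→ shifted left by 2 (mod 2^12) → 011010000000 = 1664
0xA26 = 101000100110
→ AND → 001000000000 = 512
→ shifted right by 3 → 000001000000 = 64
0x211 = 001000010001
→ XOR → 001001010001 = 593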